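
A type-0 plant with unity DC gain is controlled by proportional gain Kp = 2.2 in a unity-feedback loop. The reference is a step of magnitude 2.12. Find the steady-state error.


e_ss = R/(1 + Kp) = 2.12/(1 + 2.2) = 2.12/3.2000 = 0.6625

0.6625


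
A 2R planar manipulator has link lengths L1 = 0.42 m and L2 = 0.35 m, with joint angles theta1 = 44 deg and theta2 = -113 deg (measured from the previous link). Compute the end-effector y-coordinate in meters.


y = L1*sin(th1) + L2*sin(th1+th2) = 0.42*sin(44 deg) + 0.35*sin(-69 deg) = -0.0350

-0.0350 m


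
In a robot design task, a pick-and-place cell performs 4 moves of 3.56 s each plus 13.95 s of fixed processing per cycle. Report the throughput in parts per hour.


T_cycle = 4*3.56 + 13.95 = 28.1900 s
rate = 3600/T = 127.7049

127.7049 parts/hour


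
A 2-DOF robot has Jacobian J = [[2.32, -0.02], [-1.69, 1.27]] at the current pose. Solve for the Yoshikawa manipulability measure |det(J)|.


det(J) = 2.32*1.27 - (-0.02)*(-1.69) = 2.9126
|det(J)| = 2.9126

2.9126


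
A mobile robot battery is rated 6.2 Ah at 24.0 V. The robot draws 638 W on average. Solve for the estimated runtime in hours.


E = 6.2*24.0 = 148.8000 Wh
t = E/P = 148.8000/638 = 0.2332

0.2332 hours


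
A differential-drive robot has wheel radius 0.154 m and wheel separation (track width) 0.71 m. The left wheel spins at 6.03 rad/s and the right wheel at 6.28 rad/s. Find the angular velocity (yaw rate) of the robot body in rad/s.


omega = r*(wR - wL)/L = 0.154*(6.28 - (6.03))/0.71 = 0.0542

0.0542 rad/s


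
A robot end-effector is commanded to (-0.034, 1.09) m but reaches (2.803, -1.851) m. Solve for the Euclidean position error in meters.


dx = 2.803 - (-0.034) = 2.8370, dy = -1.851 - (1.09) = -2.9410
err = sqrt(8.048569 + 8.649481) = 4.0863

4.0863 m


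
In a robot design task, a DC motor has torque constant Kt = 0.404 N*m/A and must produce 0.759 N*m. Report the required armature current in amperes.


I = tau / Kt = 0.759/0.404 = 1.8787

1.8787 A


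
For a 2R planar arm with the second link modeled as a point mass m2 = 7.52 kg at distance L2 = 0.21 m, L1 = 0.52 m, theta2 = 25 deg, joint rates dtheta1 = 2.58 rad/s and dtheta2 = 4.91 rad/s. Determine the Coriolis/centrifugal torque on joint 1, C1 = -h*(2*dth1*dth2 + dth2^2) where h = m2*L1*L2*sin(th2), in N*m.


h = m2*L1*L2*sin(th2) = 7.52*0.52*0.21*sin(25 deg) = 0.347047
C1 = -h*(2*2.58*4.91 + 4.91^2) = -0.347047*49.4437 = -17.1593

-17.1593 N*m


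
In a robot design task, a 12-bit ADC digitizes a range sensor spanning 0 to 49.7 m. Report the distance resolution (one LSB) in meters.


res = range / 2^n = 49.7/2^12 = 49.7/4096 = 0.0121

0.0121 m


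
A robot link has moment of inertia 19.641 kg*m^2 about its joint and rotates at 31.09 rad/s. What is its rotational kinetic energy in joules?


KE = (1/2)*I*omega^2 = 0.5*19.641*31.09^2 = 9492.3784

9492.3784 J


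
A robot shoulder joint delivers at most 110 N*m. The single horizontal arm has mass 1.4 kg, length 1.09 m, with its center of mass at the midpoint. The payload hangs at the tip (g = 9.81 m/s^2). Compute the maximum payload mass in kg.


tau_arm = m_arm*g*(L/2) = 1.4*9.81*1.09/2 = 7.4850 N*m
tau_payload = tau_max - tau_arm = 110 - 7.4850 = 102.5150
m_payload = tau_payload / (g*L) = 102.5150 / (9.81*1.09) = 9.5872

9.5872 kg


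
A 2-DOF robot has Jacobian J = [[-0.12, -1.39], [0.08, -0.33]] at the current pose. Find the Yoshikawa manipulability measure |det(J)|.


det(J) = -0.12*-0.33 - (-1.39)*(0.08) = 0.1508
|det(J)| = 0.1508

0.1508


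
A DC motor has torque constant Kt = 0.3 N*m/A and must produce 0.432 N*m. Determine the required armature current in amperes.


I = tau / Kt = 0.432/0.3 = 1.4400

1.4400 A


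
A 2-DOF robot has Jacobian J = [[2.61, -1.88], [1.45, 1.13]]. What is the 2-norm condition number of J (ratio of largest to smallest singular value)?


JJ^T eigenvalues: trace(JJ^T) = 13.7259, det(JJ^T) = det(J)^2 = 32.20903009
s_max^2 = (13.7259 + sqrt(59.56421045))/2 = 10.72184267
s_min^2 = (13.7259 - sqrt(59.56421045))/2 = 3.00405733
kappa = s_max/s_min = sqrt(10.72184267/3.00405733) = 1.8892

1.8892


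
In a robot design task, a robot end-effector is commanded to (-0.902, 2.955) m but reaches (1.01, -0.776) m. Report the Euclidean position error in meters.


dx = 1.01 - (-0.902) = 1.9120, dy = -0.776 - (2.955) = -3.7310
err = sqrt(3.655744 + 13.920361) = 4.1924

4.1924 m


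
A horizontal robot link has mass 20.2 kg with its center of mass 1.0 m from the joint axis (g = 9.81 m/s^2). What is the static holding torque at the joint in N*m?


tau = m*g*L = 20.2 * 9.81 * 1.0 = 198.1620

198.1620 N*m


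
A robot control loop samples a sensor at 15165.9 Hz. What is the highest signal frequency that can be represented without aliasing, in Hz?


f_max = f_s/2 = 15165.9/2 = 7582.9500

7582.9500 Hz


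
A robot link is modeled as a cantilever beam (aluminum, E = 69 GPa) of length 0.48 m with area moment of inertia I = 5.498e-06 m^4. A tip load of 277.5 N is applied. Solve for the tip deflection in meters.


delta = F*L^3/(3*E*I) = 277.5*0.48^3/(3*6.900e+10*5.498e-06)
      = 30.68928/1138086 = 2.6966e-05

2.6966e-05 m


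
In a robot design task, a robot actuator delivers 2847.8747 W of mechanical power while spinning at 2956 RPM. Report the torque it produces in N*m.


omega = 2956 * 2*pi/60 = 309.551596 rad/s
tau = P / omega = 2847.8747 / 309.551596 = 9.2000

9.2000 N*m


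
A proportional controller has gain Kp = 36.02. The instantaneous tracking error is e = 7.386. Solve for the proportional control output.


u_P = Kp * e = 36.02 * 7.386 = 266.0437

266.0437


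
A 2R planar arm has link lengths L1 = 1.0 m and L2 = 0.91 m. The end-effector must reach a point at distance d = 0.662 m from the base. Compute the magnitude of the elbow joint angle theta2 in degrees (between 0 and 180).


cos(th2) = (d^2 - L1^2 - L2^2)/(2*L1*L2) = (0.662^2 - 1.0^2 - 0.91^2)/(2*1.0*0.91) = -0.76365714
th2 = acos(-0.76365714) = 139.7877 deg

139.7877 degrees


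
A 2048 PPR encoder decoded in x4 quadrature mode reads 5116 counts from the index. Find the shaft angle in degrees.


angle = counts * 360 / (PPR*4) = 5116 * 360 / 8192 = 224.8242

224.8242 degrees


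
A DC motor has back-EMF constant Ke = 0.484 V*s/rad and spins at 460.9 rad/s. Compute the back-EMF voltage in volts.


V_emf = Ke * omega = 0.484*460.9 = 223.0756

223.0756 V


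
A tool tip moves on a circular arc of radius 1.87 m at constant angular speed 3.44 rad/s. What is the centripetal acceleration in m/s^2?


a_c = omega^2 * r = 3.44^2 * 1.87 = 22.1288

22.1288 m/s^2


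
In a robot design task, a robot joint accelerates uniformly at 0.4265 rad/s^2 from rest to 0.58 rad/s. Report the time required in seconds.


t = delta_omega / alpha = 0.58 / 0.4265 = 1.3599

1.3599 s


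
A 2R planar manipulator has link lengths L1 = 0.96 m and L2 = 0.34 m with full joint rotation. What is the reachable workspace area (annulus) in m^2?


r_max = L1 + L2 = 1.3000, r_min = |L1 - L2| = 0.6200
A = pi*(r_max^2 - r_min^2) = pi*(1.6900 - 0.3844) = 4.1017

4.1017 m^2


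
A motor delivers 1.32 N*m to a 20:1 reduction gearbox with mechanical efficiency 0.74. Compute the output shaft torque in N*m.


tau_out = tau_in * N * eta = 1.32 * 20 * 0.74 = 19.5360

19.5360 N*m


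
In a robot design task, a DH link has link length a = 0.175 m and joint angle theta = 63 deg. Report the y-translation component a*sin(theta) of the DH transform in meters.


a*sin(theta) = 0.175*sin(63 deg) = 0.1559

0.1559 m


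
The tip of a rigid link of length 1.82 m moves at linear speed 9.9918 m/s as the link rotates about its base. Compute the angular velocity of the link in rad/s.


omega = v / L = 9.9918 / 1.82 = 5.4900

5.4900 rad/s


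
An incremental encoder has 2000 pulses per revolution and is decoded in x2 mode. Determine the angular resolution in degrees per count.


resolution = 360 / (PPR * 2) = 360 / 4000 = 0.0900

0.0900 degrees


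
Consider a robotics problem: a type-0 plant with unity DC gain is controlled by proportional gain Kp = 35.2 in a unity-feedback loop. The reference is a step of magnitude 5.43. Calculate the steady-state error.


e_ss = R/(1 + Kp) = 5.43/(1 + 35.2) = 5.43/36.2000 = 0.1500

0.1500


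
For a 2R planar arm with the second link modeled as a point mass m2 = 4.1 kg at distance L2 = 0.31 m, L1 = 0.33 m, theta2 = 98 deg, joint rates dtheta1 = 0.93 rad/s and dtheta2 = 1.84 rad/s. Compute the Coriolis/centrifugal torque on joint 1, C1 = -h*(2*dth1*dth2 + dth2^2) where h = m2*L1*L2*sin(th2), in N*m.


h = m2*L1*L2*sin(th2) = 4.1*0.33*0.31*sin(98 deg) = 0.415348
C1 = -h*(2*0.93*1.84 + 1.84^2) = -0.415348*6.8080 = -2.8277

-2.8277 N*m


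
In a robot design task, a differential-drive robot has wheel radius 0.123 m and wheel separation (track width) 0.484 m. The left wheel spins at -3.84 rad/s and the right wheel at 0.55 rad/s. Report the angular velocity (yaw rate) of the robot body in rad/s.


omega = r*(wR - wL)/L = 0.123*(0.55 - (-3.84))/0.484 = 1.1156

1.1156 rad/s


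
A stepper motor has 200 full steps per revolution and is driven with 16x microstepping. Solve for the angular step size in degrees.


step = 360/(200*16) = 360/3200 = 0.1125

0.1125 degrees


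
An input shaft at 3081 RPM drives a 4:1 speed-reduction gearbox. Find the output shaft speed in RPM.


omega_out = omega_in / N = 3081 / 4 = 770.2500

770.2500 RPM


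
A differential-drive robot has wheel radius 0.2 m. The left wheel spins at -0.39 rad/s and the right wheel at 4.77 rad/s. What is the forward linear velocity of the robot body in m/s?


v = r*(wR + wL)/2 = 0.2*(4.77 + -0.39)/2 = 0.4380

0.4380 m/s


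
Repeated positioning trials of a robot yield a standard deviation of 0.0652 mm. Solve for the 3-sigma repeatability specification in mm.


repeatability = 3*sigma = 3*0.0652 = 0.1956

0.1956 mm


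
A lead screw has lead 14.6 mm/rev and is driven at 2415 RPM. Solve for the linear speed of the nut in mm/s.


v = lead * (RPM/60) = 14.6*2415/60 = 587.6500

587.6500 mm/s


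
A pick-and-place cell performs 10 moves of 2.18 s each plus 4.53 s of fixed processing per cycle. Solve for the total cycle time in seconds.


T = 10*2.18 + 4.53 = 26.3300

26.3300 s


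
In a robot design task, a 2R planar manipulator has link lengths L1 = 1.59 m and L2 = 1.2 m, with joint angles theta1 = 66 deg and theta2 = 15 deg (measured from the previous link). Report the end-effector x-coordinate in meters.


x = L1*cos(th1) + L2*cos(th1+th2) = 1.59*cos(66 deg) + 1.2*cos(81 deg) = 0.8344

0.8344 m


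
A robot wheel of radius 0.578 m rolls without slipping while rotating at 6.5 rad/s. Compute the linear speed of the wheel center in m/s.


v = omega * r = 6.5 * 0.578 = 3.7570

3.7570 m/s


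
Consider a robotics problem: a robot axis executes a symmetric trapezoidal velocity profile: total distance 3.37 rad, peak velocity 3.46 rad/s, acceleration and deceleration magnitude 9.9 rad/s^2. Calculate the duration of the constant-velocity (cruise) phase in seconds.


t_acc = v/a = 0.349495 s, d_acc = v^2/(2a) = 0.604626 rad each
d_cruise = 3.37 - 2*0.604626 = 2.160748 rad
t_cruise = d_cruise/v = 2.160748/3.46 = 0.6245

0.6245 s


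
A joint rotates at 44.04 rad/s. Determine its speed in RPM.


RPM = 44.04 * 60/(2*pi) = 420.5510

420.5510 RPM


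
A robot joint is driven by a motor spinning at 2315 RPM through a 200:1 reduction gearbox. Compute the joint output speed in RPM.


omega_joint = omega_motor / N = 2315 / 200 = 11.5750

11.5750 RPM


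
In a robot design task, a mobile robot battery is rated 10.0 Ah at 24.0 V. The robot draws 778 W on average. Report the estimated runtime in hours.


E = 10.0*24.0 = 240.0000 Wh
t = E/P = 240.0000/778 = 0.3085

0.3085 hours


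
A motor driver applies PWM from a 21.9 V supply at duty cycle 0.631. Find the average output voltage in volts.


V_avg = V_supply * D = 21.9*0.631 = 13.8189

13.8189 V


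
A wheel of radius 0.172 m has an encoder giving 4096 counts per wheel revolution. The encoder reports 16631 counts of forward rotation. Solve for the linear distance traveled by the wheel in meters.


revs = 16631/4096 = 4.060303
d = revs * 2*pi*r = 4.060303 * 2*pi*0.172 = 4.3880

4.3880 m


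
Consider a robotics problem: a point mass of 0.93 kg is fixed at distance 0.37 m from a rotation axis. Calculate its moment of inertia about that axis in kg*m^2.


I = m*r^2 = 0.93*0.37^2 = 0.1273

0.1273 kg*m^2


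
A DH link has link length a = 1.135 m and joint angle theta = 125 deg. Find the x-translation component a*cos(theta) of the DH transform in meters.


a*cos(theta) = 1.135*cos(125 deg) = -0.6510

-0.6510 m


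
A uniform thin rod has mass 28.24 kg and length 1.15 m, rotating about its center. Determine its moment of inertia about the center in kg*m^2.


I = (1/12)*m*L^2 = (1/12)*28.24*1.15^2 = 3.1123

3.1123 kg*m^2


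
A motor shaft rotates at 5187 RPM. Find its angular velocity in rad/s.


omega = 5187 * 2*pi/60 = 543.1814

543.1814 rad/s


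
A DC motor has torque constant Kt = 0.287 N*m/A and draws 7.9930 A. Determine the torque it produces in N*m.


tau = Kt * I = 0.287*7.9930 = 2.2940

2.2940 N*m


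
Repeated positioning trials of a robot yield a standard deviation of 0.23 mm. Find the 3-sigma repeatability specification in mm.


repeatability = 3*sigma = 3*0.23 = 0.6900

0.6900 mm


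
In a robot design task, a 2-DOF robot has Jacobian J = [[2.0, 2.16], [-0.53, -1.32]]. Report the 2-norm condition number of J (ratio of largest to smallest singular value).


JJ^T eigenvalues: trace(JJ^T) = 10.6889, det(JJ^T) = det(J)^2 = 2.23562304
s_max^2 = (10.6889 + sqrt(105.31009105))/2 = 10.47548525
s_min^2 = (10.6889 - sqrt(105.31009105))/2 = 0.21341475
kappa = s_max/s_min = sqrt(10.47548525/0.21341475) = 7.0061

7.0061


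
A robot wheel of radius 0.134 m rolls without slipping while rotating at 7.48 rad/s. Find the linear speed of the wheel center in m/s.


v = omega * r = 7.48 * 0.134 = 1.0023

1.0023 m/s


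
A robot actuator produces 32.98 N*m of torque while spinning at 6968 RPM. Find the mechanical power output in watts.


omega = 6968 * 2*pi/60 = 729.687254 rad/s
P = tau * omega = 32.98 * 729.687254 = 24065.0856

24065.0856 W


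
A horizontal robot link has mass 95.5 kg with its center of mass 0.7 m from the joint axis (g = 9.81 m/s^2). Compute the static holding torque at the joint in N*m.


tau = m*g*L = 95.5 * 9.81 * 0.7 = 655.7985

655.7985 N*m


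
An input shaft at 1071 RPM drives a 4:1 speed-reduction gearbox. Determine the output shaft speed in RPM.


omega_out = omega_in / N = 1071 / 4 = 267.7500

267.7500 RPM


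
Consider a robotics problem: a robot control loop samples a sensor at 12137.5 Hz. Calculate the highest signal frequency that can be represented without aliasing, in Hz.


f_max = f_s/2 = 12137.5/2 = 6068.7500

6068.7500 Hz


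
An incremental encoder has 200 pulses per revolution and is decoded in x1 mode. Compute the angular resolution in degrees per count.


resolution = 360 / (PPR * 1) = 360 / 200 = 1.8000

1.8000 degrees


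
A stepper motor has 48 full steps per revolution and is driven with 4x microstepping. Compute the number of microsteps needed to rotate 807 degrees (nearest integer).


step_size = 360/(48*4) = 360/192 = 1.875000 deg
n = 807/(360/192) = 807*192/360 = 430.4000 -> 430

430 steps


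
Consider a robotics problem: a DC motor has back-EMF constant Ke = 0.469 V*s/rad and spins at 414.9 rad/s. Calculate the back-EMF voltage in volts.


V_emf = Ke * omega = 0.469*414.9 = 194.5881

194.5881 V


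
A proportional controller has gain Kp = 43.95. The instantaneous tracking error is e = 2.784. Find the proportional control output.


u_P = Kp * e = 43.95 * 2.784 = 122.3568

122.3568


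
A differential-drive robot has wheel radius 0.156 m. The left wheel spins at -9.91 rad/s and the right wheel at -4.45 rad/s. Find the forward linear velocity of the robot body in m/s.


v = r*(wR + wL)/2 = 0.156*(-4.45 + -9.91)/2 = -1.1201

-1.1201 m/s


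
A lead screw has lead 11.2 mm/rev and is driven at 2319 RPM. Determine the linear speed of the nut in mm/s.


v = lead * (RPM/60) = 11.2*2319/60 = 432.8800

432.8800 mm/s


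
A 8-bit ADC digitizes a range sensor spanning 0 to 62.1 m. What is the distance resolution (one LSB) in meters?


res = range / 2^n = 62.1/2^8 = 62.1/256 = 0.2426

0.2426 m


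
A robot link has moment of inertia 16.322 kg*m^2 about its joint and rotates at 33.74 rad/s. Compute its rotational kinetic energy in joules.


KE = (1/2)*I*omega^2 = 0.5*16.322*33.74^2 = 9290.3812

9290.3812 J


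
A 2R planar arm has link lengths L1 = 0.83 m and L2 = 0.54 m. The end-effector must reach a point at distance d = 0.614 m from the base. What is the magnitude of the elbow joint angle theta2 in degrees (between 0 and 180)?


cos(th2) = (d^2 - L1^2 - L2^2)/(2*L1*L2) = (0.614^2 - 0.83^2 - 0.54^2)/(2*0.83*0.54) = -0.67325301
th2 = acos(-0.67325301) = 132.3186 deg

132.3186 degrees


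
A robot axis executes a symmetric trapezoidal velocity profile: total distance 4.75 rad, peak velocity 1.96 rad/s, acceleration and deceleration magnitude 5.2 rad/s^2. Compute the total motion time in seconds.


t_acc = v/a = 1.96/5.2 = 0.376923 s
d_acc = v^2/(2a) = 0.369385 rad (each ramp)
d_cruise = 4.75 - 2*0.369385 = 4.011230 rad
t_cruise = 4.011230/1.96 = 2.046546 s
t_total = 2*0.376923 + 2.046546 = 2.8004

2.8004 s


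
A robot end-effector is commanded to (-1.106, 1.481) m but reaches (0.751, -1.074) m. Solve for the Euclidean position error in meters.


dx = 0.751 - (-1.106) = 1.8570, dy = -1.074 - (1.481) = -2.5550
err = sqrt(3.448449 + 6.528025) = 3.1586

3.1586 m


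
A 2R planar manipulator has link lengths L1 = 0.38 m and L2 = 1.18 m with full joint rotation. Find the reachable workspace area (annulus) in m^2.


r_max = L1 + L2 = 1.5600, r_min = |L1 - L2| = 0.8000
A = pi*(r_max^2 - r_min^2) = pi*(2.4336 - 0.6400) = 5.6348

5.6348 m^2


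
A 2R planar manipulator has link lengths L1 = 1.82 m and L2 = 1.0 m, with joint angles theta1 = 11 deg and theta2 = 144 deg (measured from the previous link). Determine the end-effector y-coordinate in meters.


y = L1*sin(th1) + L2*sin(th1+th2) = 1.82*sin(11 deg) + 1.0*sin(155 deg) = 0.7699

0.7699 m


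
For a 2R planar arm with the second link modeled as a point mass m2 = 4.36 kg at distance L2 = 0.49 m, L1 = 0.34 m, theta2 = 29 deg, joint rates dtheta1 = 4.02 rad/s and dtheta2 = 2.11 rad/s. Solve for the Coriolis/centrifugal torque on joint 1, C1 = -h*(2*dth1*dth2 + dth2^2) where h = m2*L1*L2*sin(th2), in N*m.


h = m2*L1*L2*sin(th2) = 4.36*0.34*0.49*sin(29 deg) = 0.352154
C1 = -h*(2*4.02*2.11 + 2.11^2) = -0.352154*21.4165 = -7.5419

-7.5419 N*m


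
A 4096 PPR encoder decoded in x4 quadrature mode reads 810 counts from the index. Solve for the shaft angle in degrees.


angle = counts * 360 / (PPR*4) = 810 * 360 / 16384 = 17.7979

17.7979 degrees


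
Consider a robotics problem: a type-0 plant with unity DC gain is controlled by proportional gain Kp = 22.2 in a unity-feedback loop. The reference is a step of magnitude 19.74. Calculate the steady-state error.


e_ss = R/(1 + Kp) = 19.74/(1 + 22.2) = 19.74/23.2000 = 0.8509

0.8509


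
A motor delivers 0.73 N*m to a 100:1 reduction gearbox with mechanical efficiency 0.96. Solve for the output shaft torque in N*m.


tau_out = tau_in * N * eta = 0.73 * 100 * 0.96 = 70.0800

70.0800 N*m


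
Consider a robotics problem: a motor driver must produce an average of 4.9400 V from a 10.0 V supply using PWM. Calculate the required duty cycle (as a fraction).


D = V_avg/V_supply = 4.9400/10.0 = 0.4940

0.4940


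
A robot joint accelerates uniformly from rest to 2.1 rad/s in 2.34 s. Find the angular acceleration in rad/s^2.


alpha = delta_omega / t = 2.1 / 2.34 = 0.8974

0.8974 rad/s^2


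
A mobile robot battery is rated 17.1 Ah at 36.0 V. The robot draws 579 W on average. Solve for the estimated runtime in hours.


E = 17.1*36.0 = 615.6000 Wh
t = E/P = 615.6000/579 = 1.0632

1.0632 hours


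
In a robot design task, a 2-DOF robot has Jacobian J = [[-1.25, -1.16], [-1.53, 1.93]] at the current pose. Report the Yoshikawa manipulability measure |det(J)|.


det(J) = -1.25*1.93 - (-1.16)*(-1.53) = -4.1873
|det(J)| = 4.1873

4.1873


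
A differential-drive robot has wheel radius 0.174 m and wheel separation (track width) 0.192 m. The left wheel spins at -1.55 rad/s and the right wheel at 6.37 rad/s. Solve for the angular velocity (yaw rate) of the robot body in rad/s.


omega = r*(wR - wL)/L = 0.174*(6.37 - (-1.55))/0.192 = 7.1775

7.1775 rad/s


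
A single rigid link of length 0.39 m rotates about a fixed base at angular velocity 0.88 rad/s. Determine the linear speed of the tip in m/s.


v = L*omega = 0.39 * 0.88 = 0.3432

0.3432 m/s


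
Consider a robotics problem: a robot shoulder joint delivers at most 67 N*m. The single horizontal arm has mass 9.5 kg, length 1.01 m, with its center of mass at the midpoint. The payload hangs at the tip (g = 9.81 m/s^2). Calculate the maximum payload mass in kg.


tau_arm = m_arm*g*(L/2) = 9.5*9.81*1.01/2 = 47.0635 N*m
tau_payload = tau_max - tau_arm = 67 - 47.0635 = 19.9365
m_payload = tau_payload / (g*L) = 19.9365 / (9.81*1.01) = 2.0121

2.0121 kg


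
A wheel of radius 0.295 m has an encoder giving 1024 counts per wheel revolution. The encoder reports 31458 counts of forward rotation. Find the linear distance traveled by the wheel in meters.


revs = 31458/1024 = 30.720703
d = revs * 2*pi*r = 30.720703 * 2*pi*0.295 = 56.9420

56.9420 m


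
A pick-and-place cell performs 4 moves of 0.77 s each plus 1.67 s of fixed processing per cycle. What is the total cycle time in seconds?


T = 4*0.77 + 1.67 = 4.7500

4.7500 s


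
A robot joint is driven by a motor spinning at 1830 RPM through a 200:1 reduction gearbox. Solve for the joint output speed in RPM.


omega_joint = omega_motor / N = 1830 / 200 = 9.1500

9.1500 RPM


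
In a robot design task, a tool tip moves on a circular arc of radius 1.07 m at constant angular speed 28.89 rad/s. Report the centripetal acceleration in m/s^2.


a_c = omega^2 * r = 28.89^2 * 1.07 = 893.0563

893.0563 m/s^2


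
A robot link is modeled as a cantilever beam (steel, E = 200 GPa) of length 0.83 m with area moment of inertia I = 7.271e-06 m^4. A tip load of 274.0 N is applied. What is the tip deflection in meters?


delta = F*L^3/(3*E*I) = 274.0*0.83^3/(3*2.000e+11*7.271e-06)
      = 156.669638/4362600 = 3.5912e-05

3.5912e-05 m


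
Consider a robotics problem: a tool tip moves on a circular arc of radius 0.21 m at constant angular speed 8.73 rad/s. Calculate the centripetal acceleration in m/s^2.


a_c = omega^2 * r = 8.73^2 * 0.21 = 16.0047

16.0047 m/s^2


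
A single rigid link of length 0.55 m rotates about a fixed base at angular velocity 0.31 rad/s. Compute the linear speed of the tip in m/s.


v = L*omega = 0.55 * 0.31 = 0.1705

0.1705 m/s


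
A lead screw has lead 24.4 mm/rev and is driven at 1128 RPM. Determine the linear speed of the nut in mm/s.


v = lead * (RPM/60) = 24.4*1128/60 = 458.7200

458.7200 mm/s


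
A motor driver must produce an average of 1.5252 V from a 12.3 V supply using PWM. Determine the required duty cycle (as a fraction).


D = V_avg/V_supply = 1.5252/12.3 = 0.1240

0.1240


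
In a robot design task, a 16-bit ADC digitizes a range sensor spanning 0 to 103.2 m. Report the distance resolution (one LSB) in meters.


res = range / 2^n = 103.2/2^16 = 103.2/65536 = 0.0016

0.0016 m


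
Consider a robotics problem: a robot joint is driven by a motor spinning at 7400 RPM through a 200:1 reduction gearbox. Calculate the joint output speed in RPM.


omega_joint = omega_motor / N = 7400 / 200 = 37.0000

37.0000 RPM


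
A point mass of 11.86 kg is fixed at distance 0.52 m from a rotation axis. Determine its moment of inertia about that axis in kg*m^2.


I = m*r^2 = 11.86*0.52^2 = 3.2069

3.2069 kg*m^2


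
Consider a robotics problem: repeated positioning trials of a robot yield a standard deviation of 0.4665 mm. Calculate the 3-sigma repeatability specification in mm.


repeatability = 3*sigma = 3*0.4665 = 1.3995

1.3995 mm


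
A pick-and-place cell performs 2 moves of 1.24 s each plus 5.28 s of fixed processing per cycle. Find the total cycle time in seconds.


T = 2*1.24 + 5.28 = 7.7600

7.7600 s


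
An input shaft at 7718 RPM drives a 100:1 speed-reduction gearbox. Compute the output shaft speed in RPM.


omega_out = omega_in / N = 7718 / 100 = 77.1800

77.1800 RPM


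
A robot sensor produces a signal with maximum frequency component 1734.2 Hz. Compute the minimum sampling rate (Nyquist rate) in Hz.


f_s,min = 2*f_max = 2*1734.2 = 3468.4000

3468.4000 Hz


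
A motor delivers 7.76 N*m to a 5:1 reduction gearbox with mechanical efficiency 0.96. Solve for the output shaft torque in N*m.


tau_out = tau_in * N * eta = 7.76 * 5 * 0.96 = 37.2480

37.2480 N*m


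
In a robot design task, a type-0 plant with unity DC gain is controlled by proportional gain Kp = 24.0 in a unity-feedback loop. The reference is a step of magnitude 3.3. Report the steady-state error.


e_ss = R/(1 + Kp) = 3.3/(1 + 24.0) = 3.3/25.0000 = 0.1320

0.1320


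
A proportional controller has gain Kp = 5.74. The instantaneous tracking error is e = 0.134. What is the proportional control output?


u_P = Kp * e = 5.74 * 0.134 = 0.7692

0.7692


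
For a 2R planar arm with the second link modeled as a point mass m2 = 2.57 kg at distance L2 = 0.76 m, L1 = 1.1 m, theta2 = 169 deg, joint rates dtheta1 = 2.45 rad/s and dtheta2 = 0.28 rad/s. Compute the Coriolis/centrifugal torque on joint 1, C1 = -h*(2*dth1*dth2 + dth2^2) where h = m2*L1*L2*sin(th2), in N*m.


h = m2*L1*L2*sin(th2) = 2.57*1.1*0.76*sin(169 deg) = 0.409957
C1 = -h*(2*2.45*0.28 + 0.28^2) = -0.409957*1.4504 = -0.5946

-0.5946 N*m


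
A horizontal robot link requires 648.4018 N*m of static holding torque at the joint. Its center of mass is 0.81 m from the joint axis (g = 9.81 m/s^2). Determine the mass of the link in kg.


m = tau / (g*L) = 648.4018 / (9.81 * 0.81) = 81.6000

81.6000 kg


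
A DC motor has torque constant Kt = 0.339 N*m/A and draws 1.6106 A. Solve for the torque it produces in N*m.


tau = Kt * I = 0.339*1.6106 = 0.5460

0.5460 N*m


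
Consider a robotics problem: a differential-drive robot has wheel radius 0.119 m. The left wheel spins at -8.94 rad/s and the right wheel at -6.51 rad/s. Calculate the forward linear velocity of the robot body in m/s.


v = r*(wR + wL)/2 = 0.119*(-6.51 + -8.94)/2 = -0.9193

-0.9193 m/s


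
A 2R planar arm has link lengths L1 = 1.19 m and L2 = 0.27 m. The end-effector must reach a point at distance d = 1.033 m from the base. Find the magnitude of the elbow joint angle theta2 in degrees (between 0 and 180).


cos(th2) = (d^2 - L1^2 - L2^2)/(2*L1*L2) = (1.033^2 - 1.19^2 - 0.27^2)/(2*1.19*0.27) = -0.65656863
th2 = acos(-0.65656863) = 131.0387 deg

131.0387 degrees


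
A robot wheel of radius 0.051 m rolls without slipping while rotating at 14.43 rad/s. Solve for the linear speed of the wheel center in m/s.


v = omega * r = 14.43 * 0.051 = 0.7359

0.7359 m/s


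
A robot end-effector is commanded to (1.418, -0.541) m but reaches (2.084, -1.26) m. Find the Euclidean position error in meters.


dx = 2.084 - (1.418) = 0.6660, dy = -1.26 - (-0.541) = -0.7190
err = sqrt(0.443556 + 0.516961) = 0.9801

0.9801 m


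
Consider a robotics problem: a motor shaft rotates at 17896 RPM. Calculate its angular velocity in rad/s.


omega = 17896 * 2*pi/60 = 1874.0647

1874.0647 rad/s


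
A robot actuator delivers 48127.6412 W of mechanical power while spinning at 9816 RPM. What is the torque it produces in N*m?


omega = 9816 * 2*pi/60 = 1027.929116 rad/s
tau = P / omega = 48127.6412 / 1027.929116 = 46.8200

46.8200 N*m


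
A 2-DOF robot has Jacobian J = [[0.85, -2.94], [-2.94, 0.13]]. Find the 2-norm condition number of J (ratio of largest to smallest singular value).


JJ^T eigenvalues: trace(JJ^T) = 18.0266, det(JJ^T) = det(J)^2 = 72.81379561
s_max^2 = (18.0266 + sqrt(33.70312512))/2 = 11.91601964
s_min^2 = (18.0266 - sqrt(33.70312512))/2 = 6.11058036
kappa = s_max/s_min = sqrt(11.91601964/6.11058036) = 1.3964

1.3964


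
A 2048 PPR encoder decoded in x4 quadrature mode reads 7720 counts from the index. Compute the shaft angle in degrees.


angle = counts * 360 / (PPR*4) = 7720 * 360 / 8192 = 339.2578

339.2578 degrees


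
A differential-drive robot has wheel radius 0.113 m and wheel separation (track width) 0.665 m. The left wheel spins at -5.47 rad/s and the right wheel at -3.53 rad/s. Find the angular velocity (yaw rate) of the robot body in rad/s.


omega = r*(wR - wL)/L = 0.113*(-3.53 - (-5.47))/0.665 = 0.3297

0.3297 rad/s


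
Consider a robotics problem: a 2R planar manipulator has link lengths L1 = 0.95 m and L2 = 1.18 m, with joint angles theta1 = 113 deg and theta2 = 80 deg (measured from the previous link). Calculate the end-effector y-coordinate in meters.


y = L1*sin(th1) + L2*sin(th1+th2) = 0.95*sin(113 deg) + 1.18*sin(193 deg) = 0.6090

0.6090 m


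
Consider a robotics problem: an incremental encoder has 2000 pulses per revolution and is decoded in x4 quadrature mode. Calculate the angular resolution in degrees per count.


resolution = 360 / (PPR * 4) = 360 / 8000 = 0.0450

0.0450 degrees


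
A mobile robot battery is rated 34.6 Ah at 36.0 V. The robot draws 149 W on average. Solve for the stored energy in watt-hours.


E = capacity * V = 34.6*36.0 = 1245.6000

1245.6000 Wh


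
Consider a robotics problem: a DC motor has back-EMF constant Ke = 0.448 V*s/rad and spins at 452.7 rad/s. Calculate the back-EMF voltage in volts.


V_emf = Ke * omega = 0.448*452.7 = 202.8096

202.8096 V


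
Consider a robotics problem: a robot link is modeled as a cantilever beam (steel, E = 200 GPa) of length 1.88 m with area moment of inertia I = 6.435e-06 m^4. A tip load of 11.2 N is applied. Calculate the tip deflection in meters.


delta = F*L^3/(3*E*I) = 11.2*1.88^3/(3*2.000e+11*6.435e-06)
      = 74.4203264/3861000 = 1.9275e-05

1.9275e-05 m


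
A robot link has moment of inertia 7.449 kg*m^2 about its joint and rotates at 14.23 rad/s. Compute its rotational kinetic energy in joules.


KE = (1/2)*I*omega^2 = 0.5*7.449*14.23^2 = 754.1848

754.1848 J


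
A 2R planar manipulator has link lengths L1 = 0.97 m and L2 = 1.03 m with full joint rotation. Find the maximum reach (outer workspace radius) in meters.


r_max = L1 + L2 = 0.97 + 1.03 = 2.0000

2.0000 m


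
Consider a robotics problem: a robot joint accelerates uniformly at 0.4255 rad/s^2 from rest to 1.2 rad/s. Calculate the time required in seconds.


t = delta_omega / alpha = 1.2 / 0.4255 = 2.8202

2.8202 s


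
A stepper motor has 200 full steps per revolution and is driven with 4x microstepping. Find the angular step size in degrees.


step = 360/(200*4) = 360/800 = 0.4500

0.4500 degrees


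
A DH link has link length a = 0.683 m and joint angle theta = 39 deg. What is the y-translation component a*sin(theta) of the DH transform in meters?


a*sin(theta) = 0.683*sin(39 deg) = 0.4298

0.4298 m


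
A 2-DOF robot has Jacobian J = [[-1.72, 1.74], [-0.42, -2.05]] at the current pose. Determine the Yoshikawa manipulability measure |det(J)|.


det(J) = -1.72*-2.05 - (1.74)*(-0.42) = 4.2568
|det(J)| = 4.2568

4.2568


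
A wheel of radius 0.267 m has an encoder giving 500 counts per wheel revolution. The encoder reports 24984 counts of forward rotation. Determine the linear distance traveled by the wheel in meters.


revs = 24984/500 = 49.968000
d = revs * 2*pi*r = 49.968000 * 2*pi*0.267 = 83.8268

83.8268 m


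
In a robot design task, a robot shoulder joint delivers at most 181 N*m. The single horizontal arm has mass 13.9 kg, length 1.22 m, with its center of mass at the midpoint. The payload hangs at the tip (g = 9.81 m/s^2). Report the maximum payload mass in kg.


tau_arm = m_arm*g*(L/2) = 13.9*9.81*1.22/2 = 83.1790 N*m
tau_payload = tau_max - tau_arm = 181 - 83.1790 = 97.8210
m_payload = tau_payload / (g*L) = 97.8210 / (9.81*1.22) = 8.1734

8.1734 kg


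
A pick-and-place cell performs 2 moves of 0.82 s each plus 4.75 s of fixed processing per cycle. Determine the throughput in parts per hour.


T_cycle = 2*0.82 + 4.75 = 6.3900 s
rate = 3600/T = 563.3803

563.3803 parts/hour


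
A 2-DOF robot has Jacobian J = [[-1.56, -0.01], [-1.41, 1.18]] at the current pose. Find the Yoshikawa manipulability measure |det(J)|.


det(J) = -1.56*1.18 - (-0.01)*(-1.41) = -1.8549
|det(J)| = 1.8549

1.8549


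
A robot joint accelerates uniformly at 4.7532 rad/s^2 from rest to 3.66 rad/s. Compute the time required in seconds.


t = delta_omega / alpha = 3.66 / 4.7532 = 0.7700

0.7700 s


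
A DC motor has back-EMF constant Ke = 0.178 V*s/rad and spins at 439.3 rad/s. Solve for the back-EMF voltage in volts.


V_emf = Ke * omega = 0.178*439.3 = 78.1954

78.1954 V


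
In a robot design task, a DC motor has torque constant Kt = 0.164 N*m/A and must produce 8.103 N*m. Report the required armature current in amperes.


I = tau / Kt = 8.103/0.164 = 49.4085

49.4085 A


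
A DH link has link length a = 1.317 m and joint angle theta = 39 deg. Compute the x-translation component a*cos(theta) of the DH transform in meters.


a*cos(theta) = 1.317*cos(39 deg) = 1.0235

1.0235 m


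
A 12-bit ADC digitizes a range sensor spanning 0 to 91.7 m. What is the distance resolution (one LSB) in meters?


res = range / 2^n = 91.7/2^12 = 91.7/4096 = 0.0224

0.0224 m


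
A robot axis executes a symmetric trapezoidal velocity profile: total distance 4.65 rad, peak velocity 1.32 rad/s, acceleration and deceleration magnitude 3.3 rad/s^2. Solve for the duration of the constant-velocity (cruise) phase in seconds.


t_acc = v/a = 0.400000 s, d_acc = v^2/(2a) = 0.264000 rad each
d_cruise = 4.65 - 2*0.264000 = 4.122000 rad
t_cruise = d_cruise/v = 4.122000/1.32 = 3.1227

3.1227 s


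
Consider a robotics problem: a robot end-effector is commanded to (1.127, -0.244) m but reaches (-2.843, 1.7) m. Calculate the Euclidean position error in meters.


dx = -2.843 - (1.127) = -3.9700, dy = 1.7 - (-0.244) = 1.9440
err = sqrt(15.760900 + 3.779136) = 4.4204

4.4204 m


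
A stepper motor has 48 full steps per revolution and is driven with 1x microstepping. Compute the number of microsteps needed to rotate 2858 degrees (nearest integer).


step_size = 360/(48*1) = 360/48 = 7.500000 deg
n = 2858/(360/48) = 2858*48/360 = 381.0667 -> 381

381 steps


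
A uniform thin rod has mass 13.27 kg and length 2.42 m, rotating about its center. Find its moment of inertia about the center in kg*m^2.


I = (1/12)*m*L^2 = (1/12)*13.27*2.42^2 = 6.4762

6.4762 kg*m^2


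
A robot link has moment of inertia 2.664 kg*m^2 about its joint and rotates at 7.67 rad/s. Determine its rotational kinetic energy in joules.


KE = (1/2)*I*omega^2 = 0.5*2.664*7.67^2 = 78.3601

78.3601 J


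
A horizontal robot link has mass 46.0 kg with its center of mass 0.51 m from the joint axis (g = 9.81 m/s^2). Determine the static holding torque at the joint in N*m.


tau = m*g*L = 46.0 * 9.81 * 0.51 = 230.1426

230.1426 N*m


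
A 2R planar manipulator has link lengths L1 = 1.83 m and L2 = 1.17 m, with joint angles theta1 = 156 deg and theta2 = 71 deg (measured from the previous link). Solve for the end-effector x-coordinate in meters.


x = L1*cos(th1) + L2*cos(th1+th2) = 1.83*cos(156 deg) + 1.17*cos(227 deg) = -2.4697

-2.4697 m


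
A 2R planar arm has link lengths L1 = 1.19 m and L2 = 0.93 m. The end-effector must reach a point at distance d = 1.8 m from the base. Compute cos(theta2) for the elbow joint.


cos(th2) = (d^2 - L1^2 - L2^2)/(2*L1*L2) = (1.8^2 - 1.19^2 - 0.93^2)/(2*1.19*0.93) = 0.4333

0.4333


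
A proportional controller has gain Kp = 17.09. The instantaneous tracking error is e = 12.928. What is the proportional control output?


u_P = Kp * e = 17.09 * 12.928 = 220.9395

220.9395


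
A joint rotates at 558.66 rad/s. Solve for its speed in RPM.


RPM = 558.66 * 60/(2*pi) = 5334.8100

5334.8100 RPM


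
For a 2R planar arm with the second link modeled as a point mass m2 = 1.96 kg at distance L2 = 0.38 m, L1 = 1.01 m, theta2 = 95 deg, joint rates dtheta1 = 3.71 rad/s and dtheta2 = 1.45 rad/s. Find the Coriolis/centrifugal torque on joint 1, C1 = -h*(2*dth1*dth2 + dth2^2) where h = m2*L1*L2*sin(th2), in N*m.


h = m2*L1*L2*sin(th2) = 1.96*1.01*0.38*sin(95 deg) = 0.749385
C1 = -h*(2*3.71*1.45 + 1.45^2) = -0.749385*12.8615 = -9.6382

-9.6382 N*m


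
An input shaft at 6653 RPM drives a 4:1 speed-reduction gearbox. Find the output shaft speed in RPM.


omega_out = omega_in / N = 6653 / 4 = 1663.2500

1663.2500 RPM


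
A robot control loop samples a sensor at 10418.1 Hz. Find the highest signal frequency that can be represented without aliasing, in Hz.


f_max = f_s/2 = 10418.1/2 = 5209.0500

5209.0500 Hz


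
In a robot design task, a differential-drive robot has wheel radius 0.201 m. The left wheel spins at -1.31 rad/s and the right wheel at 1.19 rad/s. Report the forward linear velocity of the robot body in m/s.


v = r*(wR + wL)/2 = 0.201*(1.19 + -1.31)/2 = -0.0121

-0.0121 m/s


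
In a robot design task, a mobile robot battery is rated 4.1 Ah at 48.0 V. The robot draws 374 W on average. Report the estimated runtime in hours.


E = 4.1*48.0 = 196.8000 Wh
t = E/P = 196.8000/374 = 0.5262

0.5262 hours


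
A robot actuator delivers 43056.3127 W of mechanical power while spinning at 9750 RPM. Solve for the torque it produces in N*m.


omega = 9750 * 2*pi/60 = 1021.017612 rad/s
tau = P / omega = 43056.3127 / 1021.017612 = 42.1700

42.1700 N*m


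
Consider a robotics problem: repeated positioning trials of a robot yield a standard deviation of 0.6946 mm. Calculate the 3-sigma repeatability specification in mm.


repeatability = 3*sigma = 3*0.6946 = 2.0838

2.0838 mm


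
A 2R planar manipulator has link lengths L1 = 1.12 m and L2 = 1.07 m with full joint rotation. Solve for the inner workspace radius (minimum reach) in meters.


r_min = |L1 - L2| = |1.12 - 1.07| = 0.0500

0.0500 m


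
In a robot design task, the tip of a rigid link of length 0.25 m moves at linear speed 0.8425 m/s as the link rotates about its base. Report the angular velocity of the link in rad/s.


omega = v / L = 0.8425 / 0.25 = 3.3700

3.3700 rad/s


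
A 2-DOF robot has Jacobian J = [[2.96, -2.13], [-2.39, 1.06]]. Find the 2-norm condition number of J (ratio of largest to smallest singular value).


JJ^T eigenvalues: trace(JJ^T) = 20.1342, det(JJ^T) = det(J)^2 = 3.81459961
s_max^2 = (20.1342 + sqrt(390.12761120))/2 = 19.94292416
s_min^2 = (20.1342 - sqrt(390.12761120))/2 = 0.19127584
kappa = s_max/s_min = sqrt(19.94292416/0.19127584) = 10.2109

10.2109


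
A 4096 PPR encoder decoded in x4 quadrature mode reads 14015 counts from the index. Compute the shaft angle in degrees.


angle = counts * 360 / (PPR*4) = 14015 * 360 / 16384 = 307.9468

307.9468 degrees


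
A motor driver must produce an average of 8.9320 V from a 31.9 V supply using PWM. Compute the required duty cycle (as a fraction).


D = V_avg/V_supply = 8.9320/31.9 = 0.2800

0.2800
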